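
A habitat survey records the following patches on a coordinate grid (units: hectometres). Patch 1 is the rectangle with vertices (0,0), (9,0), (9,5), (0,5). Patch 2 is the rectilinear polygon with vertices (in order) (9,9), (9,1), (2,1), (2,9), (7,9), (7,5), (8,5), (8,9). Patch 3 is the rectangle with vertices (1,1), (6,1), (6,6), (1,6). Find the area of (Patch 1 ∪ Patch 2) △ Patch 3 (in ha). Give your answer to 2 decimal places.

|Patch 1 ∪ Patch 2| = 69.
|(Patch 1 ∪ Patch 2) ∩ Patch 3| = 24.
|(Patch 1 ∪ Patch 2) △ Patch 3| = 69 + 25 − 48 = 46.00.

46.00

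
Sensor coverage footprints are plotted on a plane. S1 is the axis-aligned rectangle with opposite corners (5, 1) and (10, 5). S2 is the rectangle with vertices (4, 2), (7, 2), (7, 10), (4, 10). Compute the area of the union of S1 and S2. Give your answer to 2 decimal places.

38.00

By inclusion–exclusion:
Individual areas: |S1| = 20, |S2| = 24.
|S1∩S2|: x∈[5,7], y∈[2,5] → 2·3 = 6.
|S1 ∪ S2| = 44 − 6 = 38.00.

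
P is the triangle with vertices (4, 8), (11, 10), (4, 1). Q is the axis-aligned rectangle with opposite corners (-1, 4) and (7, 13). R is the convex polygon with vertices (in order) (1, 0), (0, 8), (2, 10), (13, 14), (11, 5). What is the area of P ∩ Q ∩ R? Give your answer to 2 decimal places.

The intersection is the polygon with vertices (7,4.857), (6.333,4), (4,4), (4,8), (7,8.857).
By the shoelace formula its area is 13.00.

13.00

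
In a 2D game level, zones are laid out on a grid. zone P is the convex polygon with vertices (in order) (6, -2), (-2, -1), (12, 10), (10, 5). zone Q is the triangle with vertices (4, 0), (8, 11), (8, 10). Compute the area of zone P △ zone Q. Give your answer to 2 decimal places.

54.98

|zone P| = 54, |zone Q| = 2, |zone P∩zone Q| = 0.5121.
|zone P △ zone Q| = |zone P| + |zone Q| − 2·|zone P∩zone Q| = 54 + 2 − 1.0242 = 54.98.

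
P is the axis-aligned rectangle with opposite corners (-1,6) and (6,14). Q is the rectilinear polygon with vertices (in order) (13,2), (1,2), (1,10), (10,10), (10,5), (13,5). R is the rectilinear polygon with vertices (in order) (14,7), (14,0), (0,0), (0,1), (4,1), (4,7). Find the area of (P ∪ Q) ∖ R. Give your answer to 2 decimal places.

|P ∪ Q| = 117.
|(P ∪ Q) ∩ R| = 39.
|(P ∪ Q) ∖ R| = 117 − 39 = 78.00.

78.00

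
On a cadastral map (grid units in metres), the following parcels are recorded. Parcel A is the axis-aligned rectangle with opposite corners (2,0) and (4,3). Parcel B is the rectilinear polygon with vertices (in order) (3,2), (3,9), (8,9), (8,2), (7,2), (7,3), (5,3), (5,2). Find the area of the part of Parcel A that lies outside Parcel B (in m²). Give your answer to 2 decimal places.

5.00

|Parcel A| = 6, |Parcel A∩Parcel B| = 1.
|Parcel A ∖ Parcel B| = |Parcel A| − |Parcel A∩Parcel B| = 6 − 1 = 5.00.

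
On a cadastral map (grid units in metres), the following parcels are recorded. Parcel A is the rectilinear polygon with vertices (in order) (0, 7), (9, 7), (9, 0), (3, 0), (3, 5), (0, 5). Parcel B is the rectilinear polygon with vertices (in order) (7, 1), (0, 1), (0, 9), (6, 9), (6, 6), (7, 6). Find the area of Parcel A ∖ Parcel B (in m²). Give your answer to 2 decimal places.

|Parcel A| = 48, |Parcel A∩Parcel B| = 29.
|Parcel A ∖ Parcel B| = |Parcel A| − |Parcel A∩Parcel B| = 48 − 29 = 19.00.

19.00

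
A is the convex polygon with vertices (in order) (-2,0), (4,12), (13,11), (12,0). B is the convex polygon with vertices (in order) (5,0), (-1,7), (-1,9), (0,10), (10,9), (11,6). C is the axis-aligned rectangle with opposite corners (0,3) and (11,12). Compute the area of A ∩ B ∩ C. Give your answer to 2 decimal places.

53.52

The intersection is the polygon with vertices (10,9), (11,6), (8,3), (2.429,3), (0.579,5.158), (2.857,9.714).
By the shoelace formula its area is 53.52.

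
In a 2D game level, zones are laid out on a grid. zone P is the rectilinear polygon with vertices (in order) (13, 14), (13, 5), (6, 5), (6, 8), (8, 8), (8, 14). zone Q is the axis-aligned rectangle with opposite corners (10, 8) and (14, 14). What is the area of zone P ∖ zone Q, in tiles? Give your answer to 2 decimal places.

|zone P| = 51, |zone P∩zone Q| = 18.
|zone P ∖ zone Q| = |zone P| − |zone P∩zone Q| = 51 − 18 = 33.00.

33.00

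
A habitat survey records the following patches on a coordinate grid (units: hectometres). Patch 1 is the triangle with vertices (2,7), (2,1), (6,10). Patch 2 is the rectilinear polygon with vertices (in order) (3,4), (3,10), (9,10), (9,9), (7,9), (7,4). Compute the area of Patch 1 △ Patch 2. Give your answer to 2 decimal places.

|Patch 1| = 12, |Patch 2| = 26, |Patch 1∩Patch 2| = 6.625.
|Patch 1 △ Patch 2| = |Patch 1| + |Patch 2| − 2·|Patch 1∩Patch 2| = 12 + 26 − 13.25 = 24.75.

24.75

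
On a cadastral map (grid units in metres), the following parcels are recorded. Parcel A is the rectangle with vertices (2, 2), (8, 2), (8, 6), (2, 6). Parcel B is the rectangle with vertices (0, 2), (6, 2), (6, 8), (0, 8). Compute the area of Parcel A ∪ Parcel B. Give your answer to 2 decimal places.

By inclusion–exclusion:
Individual areas: |Parcel A| = 24, |Parcel B| = 36.
|Parcel A∩Parcel B|: x∈[2,6], y∈[2,6] → 4·4 = 16.
|Parcel A ∪ Parcel B| = 60 − 16 = 44.00.

44.00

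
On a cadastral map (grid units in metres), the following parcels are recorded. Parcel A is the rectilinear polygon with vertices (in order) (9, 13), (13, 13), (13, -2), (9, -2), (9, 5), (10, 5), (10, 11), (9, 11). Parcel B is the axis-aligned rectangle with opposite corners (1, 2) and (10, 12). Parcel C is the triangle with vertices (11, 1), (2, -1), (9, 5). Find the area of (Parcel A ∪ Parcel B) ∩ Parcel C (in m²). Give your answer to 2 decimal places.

9.69

The region (Parcel A ∪ Parcel B) ∩ Parcel C is the polygon with vertices (9,2), (5.5,2), (9,5), (11,1), (9,0.556).
By the shoelace formula its area is 9.69.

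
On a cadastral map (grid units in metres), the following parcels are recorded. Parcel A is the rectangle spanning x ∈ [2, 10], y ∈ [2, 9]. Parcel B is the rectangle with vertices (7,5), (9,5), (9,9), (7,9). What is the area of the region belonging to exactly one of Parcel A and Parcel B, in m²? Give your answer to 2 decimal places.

48.00

|Parcel A∩Parcel B|: x∈[7,9], y∈[5,9] → 2·4 = 8.
|Parcel A △ Parcel B| = |Parcel A| + |Parcel B| − 2·|Parcel A∩Parcel B| = 56 + 8 − 16 = 48.00.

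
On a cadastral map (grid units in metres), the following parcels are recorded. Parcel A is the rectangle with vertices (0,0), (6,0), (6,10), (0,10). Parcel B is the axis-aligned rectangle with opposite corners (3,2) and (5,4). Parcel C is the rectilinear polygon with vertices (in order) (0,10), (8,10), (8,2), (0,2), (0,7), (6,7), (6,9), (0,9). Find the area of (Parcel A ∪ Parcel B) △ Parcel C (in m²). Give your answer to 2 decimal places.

40.00

|Parcel A ∪ Parcel B| = 60.
|(Parcel A ∪ Parcel B) ∩ Parcel C| = 36.
|(Parcel A ∪ Parcel B) △ Parcel C| = 60 + 52 − 72 = 40.00.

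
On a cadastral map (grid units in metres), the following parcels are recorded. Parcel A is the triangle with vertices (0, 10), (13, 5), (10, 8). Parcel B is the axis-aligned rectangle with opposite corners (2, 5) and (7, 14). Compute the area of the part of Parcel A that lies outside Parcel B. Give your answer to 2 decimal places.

|Parcel A| = 12, |Parcel A∩Parcel B| = 4.1538.
|Parcel A ∖ Parcel B| = |Parcel A| − |Parcel A∩Parcel B| = 12 − 4.1538 = 7.85.

7.85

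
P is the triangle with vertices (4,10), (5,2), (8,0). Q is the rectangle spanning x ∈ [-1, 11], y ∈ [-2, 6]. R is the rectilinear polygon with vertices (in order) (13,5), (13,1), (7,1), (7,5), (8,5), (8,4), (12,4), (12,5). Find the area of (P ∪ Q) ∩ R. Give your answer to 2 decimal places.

The region (P ∪ Q) ∩ R is the polygon with vertices (11,1), (7,1), (7,5), (8,5), (8,4), (11,4).
By the shoelace formula its area is 13.00.

13.00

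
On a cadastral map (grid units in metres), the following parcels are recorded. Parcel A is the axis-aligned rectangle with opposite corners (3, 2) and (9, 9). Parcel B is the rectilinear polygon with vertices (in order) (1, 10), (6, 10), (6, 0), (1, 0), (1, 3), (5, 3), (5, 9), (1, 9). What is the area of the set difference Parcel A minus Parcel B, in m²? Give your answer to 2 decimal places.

|Parcel A| = 42, |Parcel A∩Parcel B| = 9.
|Parcel A ∖ Parcel B| = |Parcel A| − |Parcel A∩Parcel B| = 42 − 9 = 33.00.

33.00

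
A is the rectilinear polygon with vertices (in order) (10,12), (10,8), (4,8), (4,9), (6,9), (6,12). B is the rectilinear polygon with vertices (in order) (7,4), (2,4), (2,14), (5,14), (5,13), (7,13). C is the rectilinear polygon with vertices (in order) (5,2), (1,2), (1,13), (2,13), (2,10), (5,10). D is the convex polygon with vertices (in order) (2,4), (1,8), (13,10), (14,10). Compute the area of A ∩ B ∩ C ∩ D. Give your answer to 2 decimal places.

The intersection is the polygon with vertices (5,8), (4,8), (4,8.5), (5,8.667).
By the shoelace formula its area is 0.58.

0.58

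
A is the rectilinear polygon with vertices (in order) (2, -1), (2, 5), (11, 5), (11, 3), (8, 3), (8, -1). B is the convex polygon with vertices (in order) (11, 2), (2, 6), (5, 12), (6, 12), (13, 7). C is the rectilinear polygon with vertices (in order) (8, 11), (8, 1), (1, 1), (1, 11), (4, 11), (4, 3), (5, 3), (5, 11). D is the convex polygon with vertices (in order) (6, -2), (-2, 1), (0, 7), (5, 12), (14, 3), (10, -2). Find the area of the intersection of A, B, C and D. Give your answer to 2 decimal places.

3.00

The intersection is the polygon with vertices (5,5), (8,5), (8,3.333), (5,4.667).
By the shoelace formula its area is 3.00.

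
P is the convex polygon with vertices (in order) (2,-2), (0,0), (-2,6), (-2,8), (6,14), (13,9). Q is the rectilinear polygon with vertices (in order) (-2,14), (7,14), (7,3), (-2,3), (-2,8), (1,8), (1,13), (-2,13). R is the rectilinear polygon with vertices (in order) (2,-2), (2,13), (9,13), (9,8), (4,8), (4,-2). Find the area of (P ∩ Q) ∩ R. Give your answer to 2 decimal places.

32.33

The region (P ∩ Q) ∩ R is the polygon with vertices (4.667,13), (7,13), (7,8), (4,8), (4,3), (2,3), (2,11).
By the shoelace formula its area is 32.33.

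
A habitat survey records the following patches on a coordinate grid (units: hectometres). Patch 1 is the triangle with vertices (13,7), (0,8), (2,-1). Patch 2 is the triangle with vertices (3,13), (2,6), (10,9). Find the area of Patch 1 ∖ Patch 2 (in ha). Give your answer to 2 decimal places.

|Patch 1| = 57.5, |Patch 1∩Patch 2| = 3.5301.
|Patch 1 ∖ Patch 2| = |Patch 1| − |Patch 1∩Patch 2| = 57.5 − 3.5301 = 53.97.

53.97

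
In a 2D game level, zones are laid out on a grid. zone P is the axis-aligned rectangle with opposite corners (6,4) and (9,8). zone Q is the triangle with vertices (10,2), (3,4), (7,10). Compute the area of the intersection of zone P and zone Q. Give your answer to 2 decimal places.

The intersection is the polygon with vertices (9,4), (6,4), (6,8), (7.75,8), (9,4.667).
By the shoelace formula its area is 9.92.

9.92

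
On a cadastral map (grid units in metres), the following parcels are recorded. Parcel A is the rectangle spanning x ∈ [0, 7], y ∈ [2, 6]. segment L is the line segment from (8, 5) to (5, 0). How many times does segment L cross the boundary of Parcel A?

2

The segment meets the boundary at (6.2,2), (7,3.333).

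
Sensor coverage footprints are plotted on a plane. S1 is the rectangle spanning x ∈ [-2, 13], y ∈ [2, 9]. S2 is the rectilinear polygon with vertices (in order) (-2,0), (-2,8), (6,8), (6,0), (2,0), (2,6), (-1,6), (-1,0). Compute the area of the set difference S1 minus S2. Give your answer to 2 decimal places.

69.00

|S1| = 105, |S1∩S2| = 36.
|S1 ∖ S2| = |S1| − |S1∩S2| = 105 − 36 = 69.00.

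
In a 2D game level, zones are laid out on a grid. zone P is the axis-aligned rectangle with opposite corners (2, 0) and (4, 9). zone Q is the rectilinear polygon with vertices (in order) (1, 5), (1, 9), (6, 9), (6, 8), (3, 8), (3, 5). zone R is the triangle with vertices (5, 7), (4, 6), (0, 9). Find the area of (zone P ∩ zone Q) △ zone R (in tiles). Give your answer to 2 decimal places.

6.75

|zone P ∩ zone Q| = 5.
|(zone P ∩ zone Q) ∩ zone R| = 0.875.
|(zone P ∩ zone Q) △ zone R| = 5 + 3.5 − 1.75 = 6.75.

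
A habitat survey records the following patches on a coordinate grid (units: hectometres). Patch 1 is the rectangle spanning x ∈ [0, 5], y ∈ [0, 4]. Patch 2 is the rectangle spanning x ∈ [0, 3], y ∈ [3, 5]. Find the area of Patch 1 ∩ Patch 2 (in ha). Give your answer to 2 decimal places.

|Patch 1∩Patch 2|: x∈[0,3], y∈[3,4] → 3·1 = 3.

3.00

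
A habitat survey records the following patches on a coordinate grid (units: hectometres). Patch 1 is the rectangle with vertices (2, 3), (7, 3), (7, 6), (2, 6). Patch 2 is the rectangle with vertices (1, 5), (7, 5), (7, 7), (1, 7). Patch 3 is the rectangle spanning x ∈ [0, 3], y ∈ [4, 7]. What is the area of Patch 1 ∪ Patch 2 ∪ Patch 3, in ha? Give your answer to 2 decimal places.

By inclusion–exclusion:
Individual areas: |Patch 1| = 15, |Patch 2| = 12, |Patch 3| = 9.
|Patch 1∩Patch 2|: x∈[2,7], y∈[5,6] → 5·1 = 5.
|Patch 1∩Patch 3|: x∈[2,3], y∈[4,6] → 1·2 = 2.
|Patch 2∩Patch 3|: x∈[1,3], y∈[5,7] → 2·2 = 4.
|Patch 1∩Patch 2∩Patch 3| = 1.
|Patch 1 ∪ Patch 2 ∪ Patch 3| = 36 − 11 + 1 = 26.00.

26.00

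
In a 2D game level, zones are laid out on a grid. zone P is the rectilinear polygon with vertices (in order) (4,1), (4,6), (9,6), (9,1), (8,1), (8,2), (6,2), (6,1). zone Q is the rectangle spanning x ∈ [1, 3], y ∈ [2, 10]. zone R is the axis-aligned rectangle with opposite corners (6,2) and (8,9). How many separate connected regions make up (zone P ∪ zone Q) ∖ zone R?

3

(zone P ∪ zone Q) ∖ zone R splits into 3 disjoint pieces (area 10, area 5, area 16).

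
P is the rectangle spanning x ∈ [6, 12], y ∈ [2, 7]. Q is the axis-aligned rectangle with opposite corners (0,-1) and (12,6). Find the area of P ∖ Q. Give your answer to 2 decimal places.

6.00

|P∩Q|: x∈[6,12], y∈[2,6] → 6·4 = 24.
|P| = 30.
|P ∖ Q| = |P| − |P∩Q| = 30 − 24 = 6.00.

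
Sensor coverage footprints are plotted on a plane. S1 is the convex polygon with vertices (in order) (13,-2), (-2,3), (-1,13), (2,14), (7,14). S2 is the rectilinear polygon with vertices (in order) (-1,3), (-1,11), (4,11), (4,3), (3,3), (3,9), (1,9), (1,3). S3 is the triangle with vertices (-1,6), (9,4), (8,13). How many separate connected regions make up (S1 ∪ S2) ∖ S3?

(S1 ∪ S2) ∖ S3 is a single connected region.

1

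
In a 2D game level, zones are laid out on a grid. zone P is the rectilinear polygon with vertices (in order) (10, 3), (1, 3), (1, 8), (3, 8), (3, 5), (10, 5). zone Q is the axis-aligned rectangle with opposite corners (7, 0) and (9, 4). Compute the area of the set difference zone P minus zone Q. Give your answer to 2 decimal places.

22.00

|zone P| = 24, |zone P∩zone Q| = 2.
|zone P ∖ zone Q| = |zone P| − |zone P∩zone Q| = 24 − 2 = 22.00.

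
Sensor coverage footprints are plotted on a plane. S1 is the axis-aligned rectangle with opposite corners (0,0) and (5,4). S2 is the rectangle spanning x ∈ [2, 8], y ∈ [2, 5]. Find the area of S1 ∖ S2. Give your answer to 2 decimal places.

14.00

|S1∩S2|: x∈[2,5], y∈[2,4] → 3·2 = 6.
|S1| = 20.
|S1 ∖ S2| = |S1| − |S1∩S2| = 20 − 6 = 14.00.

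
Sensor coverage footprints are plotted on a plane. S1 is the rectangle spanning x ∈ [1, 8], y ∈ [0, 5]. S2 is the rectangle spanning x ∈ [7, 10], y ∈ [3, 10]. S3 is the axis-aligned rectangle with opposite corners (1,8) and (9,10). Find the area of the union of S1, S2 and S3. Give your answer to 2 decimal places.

66.00

By inclusion–exclusion:
Individual areas: |S1| = 35, |S2| = 21, |S3| = 16.
|S1∩S2|: x∈[7,8], y∈[3,5] → 1·2 = 2.
|S1∩S3| = 0 (no overlap).
|S2∩S3|: x∈[7,9], y∈[8,10] → 2·2 = 4.
|S1∩S2∩S3| = 0.
|S1 ∪ S2 ∪ S3| = 72 − 6 + 0 = 66.00.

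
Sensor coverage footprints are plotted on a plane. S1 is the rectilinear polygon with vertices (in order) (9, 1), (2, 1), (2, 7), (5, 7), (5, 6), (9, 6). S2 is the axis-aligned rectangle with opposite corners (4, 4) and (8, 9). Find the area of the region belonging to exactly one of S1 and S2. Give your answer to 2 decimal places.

|S1| = 38, |S2| = 20, |S1∩S2| = 9.
|S1 △ S2| = |S1| + |S2| − 2·|S1∩S2| = 38 + 20 − 18 = 40.00.

40.00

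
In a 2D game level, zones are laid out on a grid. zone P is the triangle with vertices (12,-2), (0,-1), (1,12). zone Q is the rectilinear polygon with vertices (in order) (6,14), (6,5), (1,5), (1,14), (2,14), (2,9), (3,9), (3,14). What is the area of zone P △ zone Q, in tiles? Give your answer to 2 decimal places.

|zone P| = 78.5, |zone Q| = 40, |zone P∩zone Q| = 18.
|zone P △ zone Q| = |zone P| + |zone Q| − 2·|zone P∩zone Q| = 78.5 + 40 − 36 = 82.50.

82.50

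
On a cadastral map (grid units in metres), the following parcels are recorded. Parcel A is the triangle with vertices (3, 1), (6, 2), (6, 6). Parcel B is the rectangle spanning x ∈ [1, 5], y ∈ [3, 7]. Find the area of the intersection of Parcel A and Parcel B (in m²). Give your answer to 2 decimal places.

0.53

The intersection is the polygon with vertices (5,4.333), (5,3), (4.2,3).
By the shoelace formula its area is 0.53.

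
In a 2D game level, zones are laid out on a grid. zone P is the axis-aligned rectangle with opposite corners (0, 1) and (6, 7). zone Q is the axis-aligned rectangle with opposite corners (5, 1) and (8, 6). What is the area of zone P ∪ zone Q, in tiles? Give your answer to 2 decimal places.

By inclusion–exclusion:
Individual areas: |zone P| = 36, |zone Q| = 15.
|zone P∩zone Q|: x∈[5,6], y∈[1,6] → 1·5 = 5.
|zone P ∪ zone Q| = 51 − 5 = 46.00.

46.00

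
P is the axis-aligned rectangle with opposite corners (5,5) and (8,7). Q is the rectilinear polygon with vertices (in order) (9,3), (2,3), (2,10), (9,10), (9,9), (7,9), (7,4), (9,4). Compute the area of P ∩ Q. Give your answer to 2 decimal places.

4.00

The intersection is the polygon with vertices (5,5), (5,7), (7,7), (7,5).
By the shoelace formula its area is 4.00.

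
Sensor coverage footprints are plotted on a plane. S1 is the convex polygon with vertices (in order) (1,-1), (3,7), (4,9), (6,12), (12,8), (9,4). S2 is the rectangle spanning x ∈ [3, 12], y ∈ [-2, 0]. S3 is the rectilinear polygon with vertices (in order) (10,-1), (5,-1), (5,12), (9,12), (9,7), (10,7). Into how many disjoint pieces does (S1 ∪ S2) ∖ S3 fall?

3

(S1 ∪ S2) ∖ S3 splits into 3 disjoint pieces (area 22.75, area 6.6667, area 13).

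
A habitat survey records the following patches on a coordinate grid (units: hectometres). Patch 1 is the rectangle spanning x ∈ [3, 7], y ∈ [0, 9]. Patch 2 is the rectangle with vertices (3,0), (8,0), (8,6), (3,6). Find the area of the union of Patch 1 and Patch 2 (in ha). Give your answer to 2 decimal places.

42.00

By inclusion–exclusion:
Individual areas: |Patch 1| = 36, |Patch 2| = 30.
|Patch 1∩Patch 2|: x∈[3,7], y∈[0,6] → 4·6 = 24.
|Patch 1 ∪ Patch 2| = 66 − 24 = 42.00.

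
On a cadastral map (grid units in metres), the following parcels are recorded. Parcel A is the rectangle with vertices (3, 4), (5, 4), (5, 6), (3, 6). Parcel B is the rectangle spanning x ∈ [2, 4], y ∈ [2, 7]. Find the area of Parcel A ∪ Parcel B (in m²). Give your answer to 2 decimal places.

By inclusion–exclusion:
Individual areas: |Parcel A| = 4, |Parcel B| = 10.
|Parcel A∩Parcel B|: x∈[3,4], y∈[4,6] → 1·2 = 2.
|Parcel A ∪ Parcel B| = 14 − 2 = 12.00.

12.00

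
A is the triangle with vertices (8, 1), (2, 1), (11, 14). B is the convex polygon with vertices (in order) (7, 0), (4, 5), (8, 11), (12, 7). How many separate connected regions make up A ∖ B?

A ∖ B splits into 3 disjoint pieces (area 0.0844, area 7.4905, area 3.9886).

3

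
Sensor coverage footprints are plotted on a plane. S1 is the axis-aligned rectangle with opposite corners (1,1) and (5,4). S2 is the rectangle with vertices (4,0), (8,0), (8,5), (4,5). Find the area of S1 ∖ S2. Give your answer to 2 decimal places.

|S1∩S2|: x∈[4,5], y∈[1,4] → 1·3 = 3.
|S1| = 12.
|S1 ∖ S2| = |S1| − |S1∩S2| = 12 − 3 = 9.00.

9.00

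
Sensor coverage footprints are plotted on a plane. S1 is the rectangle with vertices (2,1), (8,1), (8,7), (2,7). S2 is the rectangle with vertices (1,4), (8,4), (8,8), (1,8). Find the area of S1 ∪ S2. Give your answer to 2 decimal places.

By inclusion–exclusion:
Individual areas: |S1| = 36, |S2| = 28.
|S1∩S2|: x∈[2,8], y∈[4,7] → 6·3 = 18.
|S1 ∪ S2| = 64 − 18 = 46.00.

46.00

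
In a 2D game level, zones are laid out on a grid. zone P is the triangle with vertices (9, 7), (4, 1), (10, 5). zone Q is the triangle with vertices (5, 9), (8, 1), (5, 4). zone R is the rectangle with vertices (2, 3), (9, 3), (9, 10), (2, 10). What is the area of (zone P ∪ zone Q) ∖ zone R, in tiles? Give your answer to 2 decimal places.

|zone P ∪ zone Q| = 14.3096.
|(zone P ∪ zone Q) ∩ zone R| = 10.5929.
|(zone P ∪ zone Q) ∖ zone R| = 14.3096 − 10.5929 = 3.72.

3.72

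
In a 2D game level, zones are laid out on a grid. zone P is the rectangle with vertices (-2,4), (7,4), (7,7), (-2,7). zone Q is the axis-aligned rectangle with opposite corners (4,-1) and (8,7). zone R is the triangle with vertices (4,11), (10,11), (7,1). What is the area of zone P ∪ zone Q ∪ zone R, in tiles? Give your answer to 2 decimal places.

70.27

By inclusion–exclusion:
Individual areas: |zone P| = 27, |zone Q| = 32, |zone R| = 30.
|zone P∩zone Q|: x∈[4,7], y∈[4,7] → 3·3 = 9.
|zone P∩zone R| = 4.05.
|zone Q∩zone R| = 9.7333.
|zone P∩zone Q∩zone R| = 4.05.
|zone P ∪ zone Q ∪ zone R| = 89 − 22.7833 + 4.05 = 70.27.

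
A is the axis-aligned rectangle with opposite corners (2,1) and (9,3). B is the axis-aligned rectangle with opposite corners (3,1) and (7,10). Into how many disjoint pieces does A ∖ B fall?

A ∖ B splits into 2 disjoint pieces (area 4, area 2).

2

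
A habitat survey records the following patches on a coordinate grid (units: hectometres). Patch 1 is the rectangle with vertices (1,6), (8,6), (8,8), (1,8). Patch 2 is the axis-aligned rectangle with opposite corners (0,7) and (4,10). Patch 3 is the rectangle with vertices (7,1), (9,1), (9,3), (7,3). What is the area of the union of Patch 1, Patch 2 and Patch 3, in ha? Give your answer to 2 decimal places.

27.00

By inclusion–exclusion:
Individual areas: |Patch 1| = 14, |Patch 2| = 12, |Patch 3| = 4.
|Patch 1∩Patch 2|: x∈[1,4], y∈[7,8] → 3·1 = 3.
|Patch 1∩Patch 3| = 0 (no overlap).
|Patch 2∩Patch 3| = 0 (no overlap).
|Patch 1∩Patch 2∩Patch 3| = 0.
|Patch 1 ∪ Patch 2 ∪ Patch 3| = 30 − 3 + 0 = 27.00.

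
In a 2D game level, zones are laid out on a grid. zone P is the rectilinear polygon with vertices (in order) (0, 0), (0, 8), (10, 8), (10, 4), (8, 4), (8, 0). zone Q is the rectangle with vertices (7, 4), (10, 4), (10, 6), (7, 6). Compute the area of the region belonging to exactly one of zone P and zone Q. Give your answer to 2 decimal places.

|zone P| = 72, |zone Q| = 6, |zone P∩zone Q| = 6.
|zone P △ zone Q| = |zone P| + |zone Q| − 2·|zone P∩zone Q| = 72 + 6 − 12 = 66.00.

66.00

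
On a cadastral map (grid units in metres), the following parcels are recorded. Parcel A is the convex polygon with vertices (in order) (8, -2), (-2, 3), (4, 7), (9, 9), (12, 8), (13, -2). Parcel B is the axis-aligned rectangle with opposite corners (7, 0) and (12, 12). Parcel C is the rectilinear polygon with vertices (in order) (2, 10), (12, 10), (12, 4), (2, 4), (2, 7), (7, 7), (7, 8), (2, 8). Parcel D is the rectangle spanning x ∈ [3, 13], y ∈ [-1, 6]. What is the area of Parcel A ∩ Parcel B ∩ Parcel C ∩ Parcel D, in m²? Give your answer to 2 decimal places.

The intersection is the polygon with vertices (12,4), (7,4), (7,6), (12,6).
By the shoelace formula its area is 10.00.

10.00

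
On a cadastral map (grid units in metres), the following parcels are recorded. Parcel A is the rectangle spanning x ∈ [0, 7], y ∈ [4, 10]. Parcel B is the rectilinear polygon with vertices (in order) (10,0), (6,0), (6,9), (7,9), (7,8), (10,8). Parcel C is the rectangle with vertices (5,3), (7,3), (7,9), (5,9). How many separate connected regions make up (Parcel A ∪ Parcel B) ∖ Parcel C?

2

(Parcel A ∪ Parcel B) ∖ Parcel C splits into 2 disjoint pieces (area 27, area 32).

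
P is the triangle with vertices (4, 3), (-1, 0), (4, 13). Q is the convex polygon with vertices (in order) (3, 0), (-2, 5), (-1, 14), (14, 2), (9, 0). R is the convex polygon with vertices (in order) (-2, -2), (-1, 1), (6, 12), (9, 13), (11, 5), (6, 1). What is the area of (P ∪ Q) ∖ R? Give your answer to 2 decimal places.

|P ∪ Q| = 116.1013.
|(P ∪ Q) ∩ R| = 55.0605.
|(P ∪ Q) ∖ R| = 116.1013 − 55.0605 = 61.04.

61.04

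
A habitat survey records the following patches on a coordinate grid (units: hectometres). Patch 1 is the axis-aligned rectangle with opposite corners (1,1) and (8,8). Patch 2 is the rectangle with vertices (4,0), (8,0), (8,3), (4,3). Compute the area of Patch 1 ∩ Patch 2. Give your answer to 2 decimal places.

8.00

|Patch 1∩Patch 2|: x∈[4,8], y∈[1,3] → 4·2 = 8.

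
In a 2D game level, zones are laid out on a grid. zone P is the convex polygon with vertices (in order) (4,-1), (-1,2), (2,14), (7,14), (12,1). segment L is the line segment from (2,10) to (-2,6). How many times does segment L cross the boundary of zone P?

The segment meets the boundary at (0.667,8.667).

1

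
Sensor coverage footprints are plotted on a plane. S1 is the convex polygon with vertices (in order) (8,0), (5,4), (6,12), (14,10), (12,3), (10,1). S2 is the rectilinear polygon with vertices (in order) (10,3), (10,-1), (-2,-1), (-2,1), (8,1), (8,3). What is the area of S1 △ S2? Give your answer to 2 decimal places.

89.25

|S1| = 72, |S2| = 28, |S1∩S2| = 5.375.
|S1 △ S2| = |S1| + |S2| − 2·|S1∩S2| = 72 + 28 − 10.75 = 89.25.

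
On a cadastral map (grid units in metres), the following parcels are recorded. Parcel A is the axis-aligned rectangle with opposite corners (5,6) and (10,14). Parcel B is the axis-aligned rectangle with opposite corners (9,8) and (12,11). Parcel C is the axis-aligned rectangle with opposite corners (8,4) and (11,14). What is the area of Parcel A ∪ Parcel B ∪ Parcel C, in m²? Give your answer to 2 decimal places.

57.00

By inclusion–exclusion:
Individual areas: |Parcel A| = 40, |Parcel B| = 9, |Parcel C| = 30.
|Parcel A∩Parcel B|: x∈[9,10], y∈[8,11] → 1·3 = 3.
|Parcel A∩Parcel C|: x∈[8,10], y∈[6,14] → 2·8 = 16.
|Parcel B∩Parcel C|: x∈[9,11], y∈[8,11] → 2·3 = 6.
|Parcel A∩Parcel B∩Parcel C| = 3.
|Parcel A ∪ Parcel B ∪ Parcel C| = 79 − 25 + 3 = 57.00.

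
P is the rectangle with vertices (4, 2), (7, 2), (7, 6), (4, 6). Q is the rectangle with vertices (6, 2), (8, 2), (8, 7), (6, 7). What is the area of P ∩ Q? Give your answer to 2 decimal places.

4.00

|P∩Q|: x∈[6,7], y∈[2,6] → 1·4 = 4.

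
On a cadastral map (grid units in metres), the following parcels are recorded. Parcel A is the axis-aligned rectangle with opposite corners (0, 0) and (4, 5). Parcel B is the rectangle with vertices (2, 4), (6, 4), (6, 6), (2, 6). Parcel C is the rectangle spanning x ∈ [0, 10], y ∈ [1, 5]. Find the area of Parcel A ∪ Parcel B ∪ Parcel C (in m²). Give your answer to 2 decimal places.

By inclusion–exclusion:
Individual areas: |Parcel A| = 20, |Parcel B| = 8, |Parcel C| = 40.
|Parcel A∩Parcel B|: x∈[2,4], y∈[4,5] → 2·1 = 2.
|Parcel A∩Parcel C|: x∈[0,4], y∈[1,5] → 4·4 = 16.
|Parcel B∩Parcel C|: x∈[2,6], y∈[4,5] → 4·1 = 4.
|Parcel A∩Parcel B∩Parcel C| = 2.
|Parcel A ∪ Parcel B ∪ Parcel C| = 68 − 22 + 2 = 48.00.

48.00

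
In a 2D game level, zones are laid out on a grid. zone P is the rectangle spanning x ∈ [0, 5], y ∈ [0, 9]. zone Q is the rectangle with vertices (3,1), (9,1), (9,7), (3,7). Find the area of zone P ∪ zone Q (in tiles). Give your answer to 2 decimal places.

By inclusion–exclusion:
Individual areas: |zone P| = 45, |zone Q| = 36.
|zone P∩zone Q|: x∈[3,5], y∈[1,7] → 2·6 = 12.
|zone P ∪ zone Q| = 81 − 12 = 69.00.

69.00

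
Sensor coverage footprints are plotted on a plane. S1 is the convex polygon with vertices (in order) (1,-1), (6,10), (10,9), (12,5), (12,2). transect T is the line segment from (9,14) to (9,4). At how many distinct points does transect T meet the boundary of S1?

The segment meets the boundary at (9,9.25).

1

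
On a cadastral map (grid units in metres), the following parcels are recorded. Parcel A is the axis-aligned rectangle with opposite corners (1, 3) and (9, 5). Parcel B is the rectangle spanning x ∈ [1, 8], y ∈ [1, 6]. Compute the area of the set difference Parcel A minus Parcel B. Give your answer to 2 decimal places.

|Parcel A∩Parcel B|: x∈[1,8], y∈[3,5] → 7·2 = 14.
|Parcel A| = 16.
|Parcel A ∖ Parcel B| = |Parcel A| − |Parcel A∩Parcel B| = 16 − 14 = 2.00.

2.00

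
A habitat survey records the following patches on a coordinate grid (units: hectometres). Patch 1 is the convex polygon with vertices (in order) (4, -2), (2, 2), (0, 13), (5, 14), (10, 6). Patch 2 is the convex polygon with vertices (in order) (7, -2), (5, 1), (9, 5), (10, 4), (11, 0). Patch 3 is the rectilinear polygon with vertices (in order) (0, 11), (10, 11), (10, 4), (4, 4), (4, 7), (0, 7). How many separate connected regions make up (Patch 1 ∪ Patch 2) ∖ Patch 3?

(Patch 1 ∪ Patch 2) ∖ Patch 3 splits into 2 disjoint pieces (area 49.0963, area 14.9489).

2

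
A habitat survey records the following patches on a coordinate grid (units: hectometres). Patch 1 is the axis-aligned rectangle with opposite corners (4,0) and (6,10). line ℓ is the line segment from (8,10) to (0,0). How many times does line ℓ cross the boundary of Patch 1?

2

The segment meets the boundary at (4,5), (6,7.5).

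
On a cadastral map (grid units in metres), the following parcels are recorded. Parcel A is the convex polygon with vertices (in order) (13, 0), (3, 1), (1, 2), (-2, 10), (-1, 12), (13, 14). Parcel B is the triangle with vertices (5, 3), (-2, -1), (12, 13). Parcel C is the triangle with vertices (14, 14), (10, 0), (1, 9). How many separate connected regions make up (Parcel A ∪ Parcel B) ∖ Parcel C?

2

(Parcel A ∪ Parcel B) ∖ Parcel C splits into 2 disjoint pieces (area 75.0077, area 15.3125).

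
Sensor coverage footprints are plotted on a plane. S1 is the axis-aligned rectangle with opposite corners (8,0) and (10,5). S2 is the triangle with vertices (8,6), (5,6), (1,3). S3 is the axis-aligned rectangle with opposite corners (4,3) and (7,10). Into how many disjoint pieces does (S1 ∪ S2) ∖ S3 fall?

(S1 ∪ S2) ∖ S3 splits into 3 disjoint pieces (area 10, area 1.4464, area 0.2143).

3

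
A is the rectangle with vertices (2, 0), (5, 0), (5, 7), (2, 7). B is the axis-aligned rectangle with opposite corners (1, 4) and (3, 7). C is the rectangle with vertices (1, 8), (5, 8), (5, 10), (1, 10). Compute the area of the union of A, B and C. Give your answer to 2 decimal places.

32.00

By inclusion–exclusion:
Individual areas: |A| = 21, |B| = 6, |C| = 8.
|A∩B|: x∈[2,3], y∈[4,7] → 1·3 = 3.
|A∩C| = 0 (no overlap).
|B∩C| = 0 (no overlap).
|A∩B∩C| = 0.
|A ∪ B ∪ C| = 35 − 3 + 0 = 32.00.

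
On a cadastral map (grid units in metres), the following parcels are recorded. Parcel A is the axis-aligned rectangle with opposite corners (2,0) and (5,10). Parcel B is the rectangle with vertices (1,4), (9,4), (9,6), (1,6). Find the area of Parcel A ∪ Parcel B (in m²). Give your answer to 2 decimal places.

40.00

By inclusion–exclusion:
Individual areas: |Parcel A| = 30, |Parcel B| = 16.
|Parcel A∩Parcel B|: x∈[2,5], y∈[4,6] → 3·2 = 6.
|Parcel A ∪ Parcel B| = 46 − 6 = 40.00.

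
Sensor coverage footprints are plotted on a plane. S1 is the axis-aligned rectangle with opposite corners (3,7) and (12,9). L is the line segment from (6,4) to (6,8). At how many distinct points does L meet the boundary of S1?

1

The segment meets the boundary at (6,7).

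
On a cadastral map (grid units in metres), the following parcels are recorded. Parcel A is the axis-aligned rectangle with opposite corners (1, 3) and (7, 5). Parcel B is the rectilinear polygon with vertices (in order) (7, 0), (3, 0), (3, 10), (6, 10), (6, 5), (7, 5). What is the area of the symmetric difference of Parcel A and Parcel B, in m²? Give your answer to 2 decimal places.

|Parcel A| = 12, |Parcel B| = 35, |Parcel A∩Parcel B| = 8.
|Parcel A △ Parcel B| = |Parcel A| + |Parcel B| − 2·|Parcel A∩Parcel B| = 12 + 35 − 16 = 31.00.

31.00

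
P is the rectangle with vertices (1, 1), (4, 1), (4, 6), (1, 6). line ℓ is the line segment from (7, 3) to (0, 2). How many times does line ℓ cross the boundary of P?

The segment meets the boundary at (1,2.143), (4,2.571).

2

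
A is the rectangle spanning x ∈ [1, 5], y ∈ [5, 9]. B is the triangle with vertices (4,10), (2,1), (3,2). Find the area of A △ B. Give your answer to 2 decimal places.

|A| = 16, |B| = 3.5, |A∩B| = 1.1667.
|A △ B| = |A| + |B| − 2·|A∩B| = 16 + 3.5 − 2.3333 = 17.17.

17.17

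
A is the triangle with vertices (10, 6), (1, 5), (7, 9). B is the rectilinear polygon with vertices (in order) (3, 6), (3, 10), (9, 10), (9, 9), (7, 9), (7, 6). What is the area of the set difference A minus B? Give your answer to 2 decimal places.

|A| = 15, |A∩B| = 6.6667.
|A ∖ B| = |A| − |A∩B| = 15 − 6.6667 = 8.33.

8.33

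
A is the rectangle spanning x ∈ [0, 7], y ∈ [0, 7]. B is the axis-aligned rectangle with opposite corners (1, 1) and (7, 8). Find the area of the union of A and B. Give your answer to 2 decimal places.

By inclusion–exclusion:
Individual areas: |A| = 49, |B| = 42.
|A∩B|: x∈[1,7], y∈[1,7] → 6·6 = 36.
|A ∪ B| = 91 − 36 = 55.00.

55.00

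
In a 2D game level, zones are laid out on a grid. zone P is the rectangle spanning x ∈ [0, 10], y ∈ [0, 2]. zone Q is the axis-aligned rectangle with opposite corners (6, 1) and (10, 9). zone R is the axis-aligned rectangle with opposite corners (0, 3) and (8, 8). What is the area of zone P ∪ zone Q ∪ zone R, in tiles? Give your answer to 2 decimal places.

By inclusion–exclusion:
Individual areas: |zone P| = 20, |zone Q| = 32, |zone R| = 40.
|zone P∩zone Q|: x∈[6,10], y∈[1,2] → 4·1 = 4.
|zone P∩zone R| = 0 (no overlap).
|zone Q∩zone R|: x∈[6,8], y∈[3,8] → 2·5 = 10.
|zone P∩zone Q∩zone R| = 0.
|zone P ∪ zone Q ∪ zone R| = 92 − 14 + 0 = 78.00.

78.00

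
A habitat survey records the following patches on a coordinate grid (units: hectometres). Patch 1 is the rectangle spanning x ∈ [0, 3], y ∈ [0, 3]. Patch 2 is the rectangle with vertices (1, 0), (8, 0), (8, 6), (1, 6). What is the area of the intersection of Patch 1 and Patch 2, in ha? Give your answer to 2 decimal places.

|Patch 1∩Patch 2|: x∈[1,3], y∈[0,3] → 2·3 = 6.

6.00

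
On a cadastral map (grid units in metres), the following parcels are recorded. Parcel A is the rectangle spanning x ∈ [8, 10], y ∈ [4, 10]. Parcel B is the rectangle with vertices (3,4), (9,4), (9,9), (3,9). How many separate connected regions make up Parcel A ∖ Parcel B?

1

Parcel A ∖ Parcel B is a single connected region.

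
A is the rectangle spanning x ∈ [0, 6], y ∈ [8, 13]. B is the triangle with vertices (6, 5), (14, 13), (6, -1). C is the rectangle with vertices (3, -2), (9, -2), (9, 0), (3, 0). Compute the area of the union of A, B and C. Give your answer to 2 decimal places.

By inclusion–exclusion:
Individual areas: |A| = 30, |B| = 24, |C| = 12.
|A∩B| = 0.
|A∩C| = 0 (no overlap).
|B∩C| = 0.2857.
|A∩B∩C| = 0.
|A ∪ B ∪ C| = 66 − 0.2857 + 0 = 65.71.

65.71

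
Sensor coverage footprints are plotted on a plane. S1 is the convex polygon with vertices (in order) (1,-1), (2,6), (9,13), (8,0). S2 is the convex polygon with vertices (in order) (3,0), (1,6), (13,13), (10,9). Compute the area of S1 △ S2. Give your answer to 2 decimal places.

|S1| = 66, |S2| = 43.5, |S1∩S2| = 34.8005.
|S1 △ S2| = |S1| + |S2| − 2·|S1∩S2| = 66 + 43.5 − 69.6011 = 39.90.

39.90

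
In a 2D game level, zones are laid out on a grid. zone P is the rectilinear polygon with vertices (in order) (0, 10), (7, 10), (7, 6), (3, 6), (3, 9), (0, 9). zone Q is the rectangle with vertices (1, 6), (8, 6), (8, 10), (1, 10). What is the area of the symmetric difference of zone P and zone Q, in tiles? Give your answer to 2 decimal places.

11.00

|zone P| = 19, |zone Q| = 28, |zone P∩zone Q| = 18.
|zone P △ zone Q| = |zone P| + |zone Q| − 2·|zone P∩zone Q| = 19 + 28 − 36 = 11.00.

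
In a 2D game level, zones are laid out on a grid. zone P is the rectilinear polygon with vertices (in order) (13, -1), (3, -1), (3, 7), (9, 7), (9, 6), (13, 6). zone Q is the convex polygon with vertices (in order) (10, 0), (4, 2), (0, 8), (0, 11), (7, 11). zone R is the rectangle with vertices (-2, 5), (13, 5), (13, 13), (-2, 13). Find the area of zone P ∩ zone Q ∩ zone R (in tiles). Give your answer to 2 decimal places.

The intersection is the polygon with vertices (8.091,7), (8.636,5), (3,5), (3,7).
By the shoelace formula its area is 10.73.

10.73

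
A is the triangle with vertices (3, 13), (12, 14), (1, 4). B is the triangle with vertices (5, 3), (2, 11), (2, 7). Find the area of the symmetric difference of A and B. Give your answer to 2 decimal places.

37.95

|A| = 39.5, |B| = 6, |A∩B| = 3.7767.
|A △ B| = |A| + |B| − 2·|A∩B| = 39.5 + 6 − 7.5535 = 37.95.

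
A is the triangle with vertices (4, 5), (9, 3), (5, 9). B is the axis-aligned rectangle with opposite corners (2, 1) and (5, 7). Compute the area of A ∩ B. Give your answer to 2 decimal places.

The intersection is the polygon with vertices (4,5), (4.5,7), (5,7), (5,4.6).
By the shoelace formula its area is 1.70.

1.70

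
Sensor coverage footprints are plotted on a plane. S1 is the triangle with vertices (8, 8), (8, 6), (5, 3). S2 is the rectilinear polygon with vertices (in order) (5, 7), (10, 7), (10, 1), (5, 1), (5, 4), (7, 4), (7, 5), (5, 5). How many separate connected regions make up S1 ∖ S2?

2

S1 ∖ S2 splits into 2 disjoint pieces (area 0.3, area 0.6).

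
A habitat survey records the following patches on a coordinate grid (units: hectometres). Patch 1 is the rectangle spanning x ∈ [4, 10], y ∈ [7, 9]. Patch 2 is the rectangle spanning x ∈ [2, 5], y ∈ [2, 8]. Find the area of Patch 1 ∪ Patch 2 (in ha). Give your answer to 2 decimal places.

By inclusion–exclusion:
Individual areas: |Patch 1| = 12, |Patch 2| = 18.
|Patch 1∩Patch 2|: x∈[4,5], y∈[7,8] → 1·1 = 1.
|Patch 1 ∪ Patch 2| = 30 − 1 = 29.00.

29.00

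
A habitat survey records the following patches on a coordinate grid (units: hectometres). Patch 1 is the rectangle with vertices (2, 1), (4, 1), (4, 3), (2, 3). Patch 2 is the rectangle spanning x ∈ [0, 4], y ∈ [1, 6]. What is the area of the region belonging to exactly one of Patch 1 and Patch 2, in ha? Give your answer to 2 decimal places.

|Patch 1∩Patch 2|: x∈[2,4], y∈[1,3] → 2·2 = 4.
|Patch 1 △ Patch 2| = |Patch 1| + |Patch 2| − 2·|Patch 1∩Patch 2| = 4 + 20 − 8 = 16.00.

16.00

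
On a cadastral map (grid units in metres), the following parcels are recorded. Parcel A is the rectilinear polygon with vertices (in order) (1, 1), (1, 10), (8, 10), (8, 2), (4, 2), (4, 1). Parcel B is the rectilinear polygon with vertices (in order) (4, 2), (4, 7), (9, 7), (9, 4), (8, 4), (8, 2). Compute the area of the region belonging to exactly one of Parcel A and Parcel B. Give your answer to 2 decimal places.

|Parcel A| = 59, |Parcel B| = 23, |Parcel A∩Parcel B| = 20.
|Parcel A △ Parcel B| = |Parcel A| + |Parcel B| − 2·|Parcel A∩Parcel B| = 59 + 23 − 40 = 42.00.

42.00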